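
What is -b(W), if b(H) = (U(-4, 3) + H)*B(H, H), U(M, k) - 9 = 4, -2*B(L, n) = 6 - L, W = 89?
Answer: -4233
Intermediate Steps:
B(L, n) = -3 + L/2 (B(L, n) = -(6 - L)/2 = -3 + L/2)
U(M, k) = 13 (U(M, k) = 9 + 4 = 13)
b(H) = (-3 + H/2)*(13 + H) (b(H) = (13 + H)*(-3 + H/2) = (-3 + H/2)*(13 + H))
-b(W) = -(-6 + 89)*(13 + 89)/2 = -83*102/2 = -1*4233 = -4233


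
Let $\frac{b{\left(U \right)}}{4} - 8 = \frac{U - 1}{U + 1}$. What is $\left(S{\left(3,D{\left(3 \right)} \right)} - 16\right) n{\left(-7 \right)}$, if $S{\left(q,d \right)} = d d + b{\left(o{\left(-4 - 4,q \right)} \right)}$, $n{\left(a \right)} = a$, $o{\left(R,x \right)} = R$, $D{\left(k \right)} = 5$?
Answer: $-323$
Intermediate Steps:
$b{\left(U \right)} = 32 + \frac{4 \left(-1 + U\right)}{1 + U}$ ($b{\left(U \right)} = 32 + 4 \frac{U - 1}{U + 1} = 32 + 4 \frac{-1 + U}{1 + U} = 32 + \frac{4 \left(-1 + U\right)}{1 + U}$)
$S{\left(q,d \right)} = \frac{260}{7} + d^{2}$ ($S{\left(q,d \right)} = d d + \frac{4 \left(7 + 9 \left(-4 - 4\right)\right)}{1 - 8} = d^{2} + \frac{4 \left(7 + 9 \left(-8\right)\right)}{1 - 8} = d^{2} + \frac{4 \left(7 - 72\right)}{-7} = d^{2} + 4 \left(- \frac{1}{7}\right) \left(-65\right) = d^{2} + \frac{260}{7} = \frac{260}{7} + d^{2}$)
$\left(S{\left(3,D{\left(3 \right)} \right)} - 16\right) n{\left(-7 \right)} = \left(\left(\frac{260}{7} + 5^{2}\right) - 16\right) \left(-7\right) = \left(\left(\frac{260}{7} + 25\right) - 16\right) \left(-7\right) = \left(\frac{435}{7} - 16\right) \left(-7\right) = \frac{323}{7} \left(-7\right) = -323$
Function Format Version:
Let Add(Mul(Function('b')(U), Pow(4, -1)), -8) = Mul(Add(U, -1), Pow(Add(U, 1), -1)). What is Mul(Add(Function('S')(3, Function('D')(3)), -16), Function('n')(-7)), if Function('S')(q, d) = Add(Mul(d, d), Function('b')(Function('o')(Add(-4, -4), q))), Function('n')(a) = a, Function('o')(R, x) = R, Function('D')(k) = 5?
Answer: -323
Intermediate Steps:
Function('b')(U) = Add(32, Mul(4, Pow(Add(1, U), -1), Add(-1, U))) (Function('b')(U) = Add(32, Mul(4, Mul(Add(U, -1), Pow(Add(U, 1), -1)))) = Add(32, Mul(4, Mul(Add(-1, U), Pow(Add(1, U), -1)))) = Add(32, Mul(4, Mul(Pow(Add(1, U), -1), Add(-1, U)))) = Add(32, Mul(4, Pow(Add(1, U), -1), Add(-1, U))))
Function('S')(q, d) = Add(Rational(260, 7), Pow(d, 2)) (Function('S')(q, d) = Add(Mul(d, d), Mul(4, Pow(Add(1, Add(-4, -4)), -1), Add(7, Mul(9, Add(-4, -4))))) = Add(Pow(d, 2), Mul(4, Pow(Add(1, -8), -1), Add(7, Mul(9, -8)))) = Add(Pow(d, 2), Mul(4, Pow(-7, -1), Add(7, -72))) = Add(Pow(d, 2), Mul(4, Rational(-1, 7), -65)) = Add(Pow(d, 2), Rational(260, 7)) = Add(Rational(260, 7), Pow(d, 2)))
Mul(Add(Function('S')(3, Function('D')(3)), -16), Function('n')(-7)) = Mul(Add(Add(Rational(260, 7), Pow(5, 2)), -16), -7) = Mul(Add(Add(Rational(260, 7), 25), -16), -7) = Mul(Add(Rational(435, 7), -16), -7) = Mul(Rational(323, 7), -7) = -323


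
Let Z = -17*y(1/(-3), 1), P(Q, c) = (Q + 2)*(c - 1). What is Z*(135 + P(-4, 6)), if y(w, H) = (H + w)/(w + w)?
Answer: 2125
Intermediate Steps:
P(Q, c) = (-1 + c)*(2 + Q) (P(Q, c) = (2 + Q)*(-1 + c) = (-1 + c)*(2 + Q))
y(w, H) = (H + w)/(2*w) (y(w, H) = (H + w)/((2*w)) = (H + w)*(1/(2*w)) = (H + w)/(2*w))
Z = 17 (Z = -17*(1 + 1/(-3))/(2*(1/(-3))) = -17*(1 - ⅓)/(2*(-⅓)) = -17*(-3)*2/(2*3) = -17*(-1) = 17)
Z*(135 + P(-4, 6)) = 17*(135 + (-2 - 1*(-4) + 2*6 - 4*6)) = 17*(135 + (-2 + 4 + 12 - 24)) = 17*(135 - 10) = 17*125 = 2125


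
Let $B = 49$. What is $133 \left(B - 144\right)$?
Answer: $-12635$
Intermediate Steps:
$133 \left(B - 144\right) = 133 \left(49 - 144\right) = 133 \left(-95\right) = -12635$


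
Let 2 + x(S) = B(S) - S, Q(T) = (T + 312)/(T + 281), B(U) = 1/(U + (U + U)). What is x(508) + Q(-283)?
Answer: -799337/1524 ≈ -524.50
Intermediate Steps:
B(U) = 1/(3*U) (B(U) = 1/(U + 2*U) = 1/(3*U))
Q(T) = (312 + T)/(281 + T)
x(S) = -2 - S + 1/(3*S) (x(S) = -2 + (1/(3*S) - S) = -2 + (-S + 1/(3*S)) = -2 - S + 1/(3*S))
x(508) + Q(-283) = (-2 - 1*508 + (⅓)/508) + (312 - 283)/(281 - 283) = (-2 - 508 + (⅓)*(1/508)) + 29/(-2) = (-2 - 508 + 1/1524) - ½*29 = -777239/1524 - 29/2 = -799337/1524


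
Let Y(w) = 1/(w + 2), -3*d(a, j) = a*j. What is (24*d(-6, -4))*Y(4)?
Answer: -32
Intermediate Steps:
d(a, j) = -a*j/3
Y(w) = 1/(2 + w)
(24*d(-6, -4))*Y(4) = (24*(-1/3*(-6)*(-4)))/(2 + 4) = (24*(-8))/6 = -192*1/6 = -32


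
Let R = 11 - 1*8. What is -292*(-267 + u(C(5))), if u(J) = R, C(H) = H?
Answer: 77088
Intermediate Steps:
R = 3 (R = 11 - 8 = 3)
u(J) = 3
-292*(-267 + u(C(5))) = -292*(-267 + 3) = -292*(-264) = 77088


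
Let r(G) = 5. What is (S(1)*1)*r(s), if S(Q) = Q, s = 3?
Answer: 5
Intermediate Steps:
(S(1)*1)*r(s) = (1*1)*5 = 1*5 = 5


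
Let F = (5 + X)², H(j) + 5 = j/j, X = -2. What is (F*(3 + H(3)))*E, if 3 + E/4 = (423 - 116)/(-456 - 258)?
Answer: 14694/119 ≈ 123.48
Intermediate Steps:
H(j) = -4 (H(j) = -5 + j/j = -5 + 1 = -4)
F = 9 (F = (5 - 2)² = 3² = 9)
E = -4898/357 (E = -12 + 4*((423 - 116)/(-456 - 258)) = -12 + 4*(307/(-714)) = -12 + 4*(307*(-1/714)) = -12 + 4*(-307/714) = -12 - 614/357 = -4898/357 ≈ -13.720)
(F*(3 + H(3)))*E = (9*(3 - 4))*(-4898/357) = (9*(-1))*(-4898/357) = -9*(-4898/357) = 14694/119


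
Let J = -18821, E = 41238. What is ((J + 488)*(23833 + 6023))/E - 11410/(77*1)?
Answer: -338226026/25201 ≈ -13421.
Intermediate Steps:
((J + 488)*(23833 + 6023))/E - 11410/(77*1) = ((-18821 + 488)*(23833 + 6023))/41238 - 11410/(77*1) = -18333*29856*(1/41238) - 11410/77 = -547350048*1/41238 - 11410*1/77 = -30408336/2291 - 1630/11 = -338226026/25201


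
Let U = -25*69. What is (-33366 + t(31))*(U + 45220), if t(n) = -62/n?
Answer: -1451341160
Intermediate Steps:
U = -1725
(-33366 + t(31))*(U + 45220) = (-33366 - 62/31)*(-1725 + 45220) = (-33366 - 62*1/31)*43495 = (-33366 - 2)*43495 = -33368*43495 = -1451341160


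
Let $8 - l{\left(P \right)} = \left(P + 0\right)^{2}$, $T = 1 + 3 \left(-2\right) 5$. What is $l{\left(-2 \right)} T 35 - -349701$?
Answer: $345641$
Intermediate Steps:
$T = -29$ ($T = 1 - 30 = -29$)
$l{\left(P \right)} = 8 - P^{2}$ ($l{\left(P \right)} = 8 - \left(P + 0\right)^{2} = 8 - P^{2}$)
$l{\left(-2 \right)} T 35 - -349701 = \left(8 - \left(-2\right)^{2}\right) \left(-29\right) 35 - -349701 = \left(8 - 4\right) \left(-29\right) 35 + 349701 = 4 \left(-29\right) 35 + 349701 = \left(-116\right) 35 + 349701 = -4060 + 349701 = 345641$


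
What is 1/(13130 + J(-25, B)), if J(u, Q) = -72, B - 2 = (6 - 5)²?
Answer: 1/13058 ≈ 7.6581e-5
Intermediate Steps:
B = 3 (B = 2 + (6 - 5)² = 2 + 1² = 2 + 1 = 3)
1/(13130 + J(-25, B)) = 1/(13130 - 72) = 1/13058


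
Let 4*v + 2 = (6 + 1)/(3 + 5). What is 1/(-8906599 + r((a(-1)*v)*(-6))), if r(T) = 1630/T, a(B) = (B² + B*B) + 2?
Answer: -27/240471653 ≈ -1.1228e-7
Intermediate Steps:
a(B) = 2 + 2*B² (a(B) = (B² + B²) + 2 = 2*B² + 2 = 2 + 2*B²)
v = -9/32 (v = -½ + ((6 + 1)/(3 + 5))/4 = -½ + (7/8)/4 = -½ + (7*(⅛))/4 = -½ + (¼)*(7/8) = -½ + 7/32 = -9/32 ≈ -0.28125)
1/(-8906599 + r((a(-1)*v)*(-6))) = 1/(-8906599 + 1630/((((2 + 2*(-1)²)*(-9/32))*(-6)))) = 1/(-8906599 + 1630/((((2 + 2*1)*(-9/32))*(-6)))) = 1/(-8906599 + 1630/((((2 + 2)*(-9/32))*(-6)))) = 1/(-8906599 + 1630/(((4*(-9/32))*(-6)))) = 1/(-8906599 + 1630/((-9/8*(-6)))) = 1/(-8906599 + 1630/(27/4)) = 1/(-8906599 + 1630*(4/27)) = 1/(-8906599 + 6520/27) = 1/(-240471653/27) = -27/240471653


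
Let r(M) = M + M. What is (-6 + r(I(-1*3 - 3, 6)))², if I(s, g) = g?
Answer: 36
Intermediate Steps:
r(M) = 2*M
(-6 + r(I(-1*3 - 3, 6)))² = (-6 + 2*6)² = (-6 + 12)² = 6² = 36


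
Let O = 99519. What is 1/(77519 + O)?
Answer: 1/177038 ≈ 5.6485e-6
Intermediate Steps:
1/(77519 + O) = 1/(77519 + 99519) = 1/177038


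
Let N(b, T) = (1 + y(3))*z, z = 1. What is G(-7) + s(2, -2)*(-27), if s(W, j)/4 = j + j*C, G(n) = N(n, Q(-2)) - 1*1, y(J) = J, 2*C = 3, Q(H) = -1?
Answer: 543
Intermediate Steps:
C = 3/2 (C = (½)*3 = 3/2 ≈ 1.5000)
N(b, T) = 4 (N(b, T) = (1 + 3)*1 = 4*1 = 4)
G(n) = 3 (G(n) = 4 - 1*1 = 4 - 1 = 3)
s(W, j) = 10*j (s(W, j) = 4*(j + j*(3/2)) = 4*(j + 3*j/2) = 4*(5*j/2) = 10*j)
G(-7) + s(2, -2)*(-27) = 3 + (10*(-2))*(-27) = 3 - 20*(-27) = 3 + 540 = 543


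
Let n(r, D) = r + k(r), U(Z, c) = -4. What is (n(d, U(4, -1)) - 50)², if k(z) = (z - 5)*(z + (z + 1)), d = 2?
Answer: 3969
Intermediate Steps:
k(z) = (1 + 2*z)*(-5 + z) (k(z) = (-5 + z)*(z + (1 + z)) = (-5 + z)*(1 + 2*z) = (1 + 2*z)*(-5 + z))
n(r, D) = -5 - 8*r + 2*r² (n(r, D) = r + (-5 - 9*r + 2*r²) = -5 - 8*r + 2*r²)
(n(d, U(4, -1)) - 50)² = ((-5 - 8*2 + 2*2²) - 50)² = ((-5 - 16 + 2*4) - 50)² = ((-5 - 16 + 8) - 50)² = (-13 - 50)² = (-63)² = 3969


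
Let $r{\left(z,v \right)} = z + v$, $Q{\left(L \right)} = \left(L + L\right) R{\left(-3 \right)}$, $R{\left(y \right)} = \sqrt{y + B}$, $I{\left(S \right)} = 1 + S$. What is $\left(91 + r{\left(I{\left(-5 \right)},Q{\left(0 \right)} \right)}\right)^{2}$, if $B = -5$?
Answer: $7569$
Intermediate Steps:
$R{\left(y \right)} = \sqrt{-5 + y}$ ($R{\left(y \right)} = \sqrt{y - 5} = \sqrt{-5 + y}$)
$Q{\left(L \right)} = 4 i L \sqrt{2}$ ($Q{\left(L \right)} = \left(L + L\right) \sqrt{-5 - 3} = 2 L \sqrt{-8} = 2 L 2 i \sqrt{2} = 4 i L \sqrt{2}$)
$r{\left(z,v \right)} = v + z$
$\left(91 + r{\left(I{\left(-5 \right)},Q{\left(0 \right)} \right)}\right)^{2} = \left(91 + \left(4 i 0 \sqrt{2} + \left(1 - 5\right)\right)\right)^{2} = \left(91 + \left(0 - 4\right)\right)^{2} = \left(91 - 4\right)^{2} = 87^{2} = 7569$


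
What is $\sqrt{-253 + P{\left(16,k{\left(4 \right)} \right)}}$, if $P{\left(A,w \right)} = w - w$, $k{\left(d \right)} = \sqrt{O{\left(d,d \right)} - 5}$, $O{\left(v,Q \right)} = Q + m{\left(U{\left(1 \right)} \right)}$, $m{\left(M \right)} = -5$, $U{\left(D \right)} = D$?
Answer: $i \sqrt{253} \approx 15.906 i$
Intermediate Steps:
$O{\left(v,Q \right)} = -5 + Q$ ($O{\left(v,Q \right)} = Q - 5 = -5 + Q$)
$k{\left(d \right)} = \sqrt{-10 + d}$ ($k{\left(d \right)} = \sqrt{\left(-5 + d\right) - 5} = \sqrt{-10 + d}$)
$P{\left(A,w \right)} = 0$
$\sqrt{-253 + P{\left(16,k{\left(4 \right)} \right)}} = \sqrt{-253 + 0} = \sqrt{-253} = i \sqrt{253}$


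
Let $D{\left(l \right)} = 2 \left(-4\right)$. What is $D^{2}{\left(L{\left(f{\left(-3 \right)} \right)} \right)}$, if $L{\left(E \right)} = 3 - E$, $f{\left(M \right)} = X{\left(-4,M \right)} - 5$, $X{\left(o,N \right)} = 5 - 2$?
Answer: $64$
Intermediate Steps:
$X{\left(o,N \right)} = 3$
$f{\left(M \right)} = -2$ ($f{\left(M \right)} = 3 - 5 = -2$)
$D{\left(l \right)} = -8$
$D^{2}{\left(L{\left(f{\left(-3 \right)} \right)} \right)} = \left(-8\right)^{2} = 64$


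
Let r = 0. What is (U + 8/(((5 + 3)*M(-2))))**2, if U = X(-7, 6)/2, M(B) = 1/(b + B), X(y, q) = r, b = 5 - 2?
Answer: 1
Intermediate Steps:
b = 3
X(y, q) = 0
M(B) = 1/(3 + B)
U = 0 (U = 0/2 = 0*(1/2) = 0)
(U + 8/(((5 + 3)*M(-2))))**2 = (0 + 8/(((5 + 3)/(3 - 2))))**2 = (0 + 8/((8/1)))**2 = (0 + 8/((8*1)))**2 = (0 + 8/8)**2 = (0 + 8*(1/8))**2 = (0 + 1)**2 = 1**2 = 1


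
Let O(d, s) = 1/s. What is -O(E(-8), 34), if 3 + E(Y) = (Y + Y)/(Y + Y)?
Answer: -1/34 ≈ -0.029412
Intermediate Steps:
E(Y) = -2 (E(Y) = -3 + (Y + Y)/(Y + Y) = -3 + (2*Y)/((2*Y)) = -3 + (2*Y)*(1/(2*Y)) = -3 + 1 = -2)
-O(E(-8), 34) = -1/34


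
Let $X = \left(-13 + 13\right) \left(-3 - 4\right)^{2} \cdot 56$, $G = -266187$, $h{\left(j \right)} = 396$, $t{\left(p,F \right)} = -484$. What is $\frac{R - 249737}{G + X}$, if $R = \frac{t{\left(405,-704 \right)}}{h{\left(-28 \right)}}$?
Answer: $\frac{2247644}{2395683} \approx 0.93821$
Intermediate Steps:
$X = 0$ ($X = 0 \left(-7\right)^{2} \cdot 56 = 0 \cdot 49 \cdot 56 = 0 \cdot 56 = 0$)
$R = - \frac{11}{9}$ ($R = - \frac{484}{396} = \left(-484\right) \frac{1}{396} = - \frac{11}{9} \approx -1.2222$)
$\frac{R - 249737}{G + X} = \frac{- \frac{11}{9} - 249737}{-266187 + 0} = - \frac{2247644}{9 \left(-266187\right)} = \left(- \frac{2247644}{9}\right) \left(- \frac{1}{266187}\right) = \frac{2247644}{2395683}$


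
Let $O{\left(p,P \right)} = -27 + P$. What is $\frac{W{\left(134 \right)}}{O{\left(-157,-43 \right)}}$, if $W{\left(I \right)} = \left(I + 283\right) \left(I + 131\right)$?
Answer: $- \frac{22101}{14} \approx -1578.6$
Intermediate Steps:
$W{\left(I \right)} = \left(131 + I\right) \left(283 + I\right)$ ($W{\left(I \right)} = \left(283 + I\right) \left(131 + I\right) = \left(131 + I\right) \left(283 + I\right)$)
$\frac{W{\left(134 \right)}}{O{\left(-157,-43 \right)}} = \frac{37073 + 134^{2} + 414 \cdot 134}{-27 - 43} = \frac{37073 + 17956 + 55476}{-70} = 110505 \left(- \frac{1}{70}\right) = - \frac{22101}{14}$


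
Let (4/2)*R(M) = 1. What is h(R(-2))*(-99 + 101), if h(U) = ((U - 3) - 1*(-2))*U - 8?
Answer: -33/2 ≈ -16.500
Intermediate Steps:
R(M) = ½ (R(M) = (½)*1 = ½)
h(U) = -8 + U*(-1 + U) (h(U) = ((-3 + U) + 2)*U - 8 = (-1 + U)*U - 8 = U*(-1 + U) - 8 = -8 + U*(-1 + U))
h(R(-2))*(-99 + 101) = (-8 + (½)² - 1*½)*(-99 + 101) = (-8 + ¼ - ½)*2 = -33/4*2 = -33/2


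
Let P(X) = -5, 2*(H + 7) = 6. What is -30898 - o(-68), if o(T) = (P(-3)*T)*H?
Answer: -29538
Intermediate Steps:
H = -4 (H = -7 + (1/2)*6 = -7 + 3 = -4)
o(T) = 20*T (o(T) = -5*T*(-4) = 20*T)
-30898 - o(-68) = -30898 - 20*(-68) = -30898 - 1*(-1360) = -30898 + 1360 = -29538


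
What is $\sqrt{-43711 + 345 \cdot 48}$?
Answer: $i \sqrt{27151} \approx 164.78 i$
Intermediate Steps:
$\sqrt{-43711 + 345 \cdot 48} = \sqrt{-43711 + 16560} = \sqrt{-27151} = i \sqrt{27151}$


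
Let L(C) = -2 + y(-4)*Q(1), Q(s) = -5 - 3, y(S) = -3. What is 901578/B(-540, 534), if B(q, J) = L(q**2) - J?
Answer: -450789/256 ≈ -1760.9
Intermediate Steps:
Q(s) = -8
L(C) = 22 (L(C) = -2 - 3*(-8) = -2 + 24 = 22)
B(q, J) = 22 - J
901578/B(-540, 534) = 901578/(22 - 1*534) = 901578/(22 - 534) = 901578/(-512) = 901578*(-1/512) = -450789/256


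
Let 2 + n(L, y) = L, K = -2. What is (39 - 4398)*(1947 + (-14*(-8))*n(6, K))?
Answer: -10439805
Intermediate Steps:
n(L, y) = -2 + L
(39 - 4398)*(1947 + (-14*(-8))*n(6, K)) = (39 - 4398)*(1947 + (-14*(-8))*(-2 + 6)) = -4359*(1947 + 112*4) = -4359*(1947 + 448) = -4359*2395 = -10439805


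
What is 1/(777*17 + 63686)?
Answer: 1/76895 ≈ 1.3005e-5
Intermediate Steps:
1/(777*17 + 63686) = 1/(13209 + 63686) = 1/76895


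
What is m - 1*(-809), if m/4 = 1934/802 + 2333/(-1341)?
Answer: 436477325/537741 ≈ 811.69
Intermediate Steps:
m = 1444856/537741 (m = 4*(1934/802 + 2333/(-1341)) = 4*(1934*(1/802) + 2333*(-1/1341)) = 4*(967/401 - 2333/1341) = 4*(361214/537741) = 1444856/537741 ≈ 2.6869)
m - 1*(-809) = 1444856/537741 - 1*(-809) = 1444856/537741 + 809 = 436477325/537741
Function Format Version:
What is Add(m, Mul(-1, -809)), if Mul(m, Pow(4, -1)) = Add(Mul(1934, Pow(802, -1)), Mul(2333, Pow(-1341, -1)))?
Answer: Rational(436477325, 537741) ≈ 811.69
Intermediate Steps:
m = Rational(1444856, 537741) (m = Mul(4, Add(Mul(1934, Pow(802, -1)), Mul(2333, Pow(-1341, -1)))) = Mul(4, Add(Mul(1934, Rational(1, 802)), Mul(2333, Rational(-1, 1341)))) = Mul(4, Add(Rational(967, 401), Rational(-2333, 1341))) = Mul(4, Rational(361214, 537741)) = Rational(1444856, 537741) ≈ 2.6869)
Add(m, Mul(-1, -809)) = Add(Rational(1444856, 537741), Mul(-1, -809)) = Add(Rational(1444856, 537741), 809) = Rational(436477325, 537741)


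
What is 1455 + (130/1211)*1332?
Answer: 1935165/1211 ≈ 1598.0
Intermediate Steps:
1455 + (130/1211)*1332 = 1455 + 173160/1211 = 1935165/1211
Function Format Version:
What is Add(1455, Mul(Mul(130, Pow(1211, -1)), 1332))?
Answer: Rational(1935165, 1211) ≈ 1598.0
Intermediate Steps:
Add(1455, Mul(Mul(130, Pow(1211, -1)), 1332)) = Add(1455, Mul(Mul(130, Rational(1, 1211)), 1332)) = Add(1455, Mul(Rational(130, 1211), 1332)) = Add(1455, Rational(173160, 1211)) = Rational(1935165, 1211)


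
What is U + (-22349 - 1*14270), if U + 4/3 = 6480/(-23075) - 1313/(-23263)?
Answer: -11794611352504/322076235 ≈ -36621.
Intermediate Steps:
U = -501703039/322076235 (U = -4/3 + (6480/(-23075) - 1313/(-23263)) = -4/3 + (6480*(-1/23075) - 1313*(-1/23263)) = -4/3 + (-1296/4615 + 1313/23263) = -4/3 - 24089353/107358745 = -501703039/322076235 ≈ -1.5577)
U + (-22349 - 1*14270) = -501703039/322076235 + (-22349 - 1*14270) = -501703039/322076235 + (-22349 - 14270) = -501703039/322076235 - 36619 = -11794611352504/322076235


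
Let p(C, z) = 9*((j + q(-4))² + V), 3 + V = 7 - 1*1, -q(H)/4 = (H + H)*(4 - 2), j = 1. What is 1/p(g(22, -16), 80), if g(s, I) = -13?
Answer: 1/38052 ≈ 2.6280e-5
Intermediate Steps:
q(H) = -16*H (q(H) = -4*(H + H)*(4 - 2) = -4*2*H*2 = -16*H)
V = 3 (V = -3 + (7 - 1*1) = -3 + (7 - 1) = -3 + 6 = 3)
p(C, z) = 38052 (p(C, z) = 9*((1 - 16*(-4))² + 3) = 9*((1 + 64)² + 3) = 9*(65² + 3) = 9*(4225 + 3) = 9*4228 = 38052)
1/p(g(22, -16), 80) = 1/38052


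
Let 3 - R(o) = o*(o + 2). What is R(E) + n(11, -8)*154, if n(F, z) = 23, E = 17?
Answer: 3222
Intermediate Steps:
R(o) = 3 - o*(2 + o) (R(o) = 3 - o*(o + 2) = 3 - o*(2 + o))
R(E) + n(11, -8)*154 = (3 - 1*17² - 2*17) + 23*154 = (3 - 1*289 - 34) + 3542 = (3 - 289 - 34) + 3542 = -320 + 3542 = 3222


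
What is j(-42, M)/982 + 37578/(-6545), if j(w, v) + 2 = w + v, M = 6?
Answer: -18575153/3213595 ≈ -5.7802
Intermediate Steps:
j(w, v) = -2 + v + w (j(w, v) = -2 + (w + v) = -2 + (v + w) = -2 + v + w)
j(-42, M)/982 + 37578/(-6545) = (-2 + 6 - 42)/982 + 37578/(-6545) = -38*1/982 + 37578*(-1/6545) = -19/491 - 37578/6545 = -18575153/3213595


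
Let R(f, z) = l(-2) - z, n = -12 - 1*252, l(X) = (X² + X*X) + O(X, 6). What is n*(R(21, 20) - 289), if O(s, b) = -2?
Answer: 79992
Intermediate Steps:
l(X) = -2 + 2*X² (l(X) = (X² + X*X) - 2 = (X² + X²) - 2 = 2*X² - 2 = -2 + 2*X²)
n = -264 (n = -12 - 252 = -264)
R(f, z) = 6 - z (R(f, z) = (-2 + 2*(-2)²) - z = (-2 + 2*4) - z = (-2 + 8) - z = 6 - z)
n*(R(21, 20) - 289) = -264*((6 - 1*20) - 289) = -264*((6 - 20) - 289) = -264*(-14 - 289) = -264*(-303) = 79992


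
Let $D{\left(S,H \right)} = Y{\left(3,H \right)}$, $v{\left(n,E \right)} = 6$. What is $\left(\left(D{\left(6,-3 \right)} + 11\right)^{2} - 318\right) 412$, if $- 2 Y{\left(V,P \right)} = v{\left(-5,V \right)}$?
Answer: $-104648$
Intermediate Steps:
$Y{\left(V,P \right)} = -3$ ($Y{\left(V,P \right)} = \left(- \frac{1}{2}\right) 6 = -3$)
$D{\left(S,H \right)} = -3$
$\left(\left(D{\left(6,-3 \right)} + 11\right)^{2} - 318\right) 412 = \left(\left(-3 + 11\right)^{2} - 318\right) 412 = \left(8^{2} - 318\right) 412 = \left(64 - 318\right) 412 = \left(-254\right) 412 = -104648$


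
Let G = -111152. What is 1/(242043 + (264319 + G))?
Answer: 1/395210 ≈ 2.5303e-6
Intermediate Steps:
1/(242043 + (264319 + G)) = 1/(242043 + (264319 - 111152)) = 1/(242043 + 153167) = 1/395210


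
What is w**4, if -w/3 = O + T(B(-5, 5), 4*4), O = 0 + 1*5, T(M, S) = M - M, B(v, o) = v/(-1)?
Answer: 50625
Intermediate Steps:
B(v, o) = -v (B(v, o) = v*(-1) = -v)
T(M, S) = 0
O = 5 (O = 0 + 5 = 5)
w = -15 (w = -3*(5 + 0) = -3*5 = -15)
w**4 = (-15)**4 = 50625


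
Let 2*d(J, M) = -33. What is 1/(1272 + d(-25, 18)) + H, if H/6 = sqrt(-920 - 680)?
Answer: 2/2511 + 240*I ≈ 0.0007965 + 240.0*I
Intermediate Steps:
H = 240*I (H = 6*sqrt(-920 - 680) = 6*sqrt(-1600) = 6*(40*I) = 240*I ≈ 240.0*I)
d(J, M) = -33/2 (d(J, M) = (1/2)*(-33) = -33/2)
1/(1272 + d(-25, 18)) + H = 1/(1272 - 33/2) + 240*I = 1/(2511/2) + 240*I = 2/2511 + 240*I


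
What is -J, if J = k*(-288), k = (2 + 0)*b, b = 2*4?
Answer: 4608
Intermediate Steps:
b = 8
k = 16 (k = (2 + 0)*8 = 2*8 = 16)
J = -4608 (J = 16*(-288) = -4608)
-J = -1*(-4608) = 4608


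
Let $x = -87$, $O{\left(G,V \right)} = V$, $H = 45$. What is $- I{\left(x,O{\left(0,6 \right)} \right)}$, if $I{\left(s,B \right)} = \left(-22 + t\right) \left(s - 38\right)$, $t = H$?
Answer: $2875$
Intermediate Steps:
$t = 45$
$I{\left(s,B \right)} = -874 + 23 s$ ($I{\left(s,B \right)} = \left(-22 + 45\right) \left(s - 38\right) = 23 \left(-38 + s\right) = -874 + 23 s$)
$- I{\left(x,O{\left(0,6 \right)} \right)} = - (-874 + 23 \left(-87\right)) = - (-874 - 2001) = \left(-1\right) \left(-2875\right) = 2875$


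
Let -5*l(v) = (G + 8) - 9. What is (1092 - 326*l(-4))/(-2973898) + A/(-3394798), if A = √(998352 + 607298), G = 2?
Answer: -2893/7434745 - 5*√64226/3394798 ≈ -0.00076238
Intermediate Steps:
A = 5*√64226 (A = √1605650 = 5*√64226 ≈ 1267.1)
l(v) = -⅕ (l(v) = -((2 + 8) - 9)/5 = -(10 - 9)/5 = -⅕*1 = -⅕)
(1092 - 326*l(-4))/(-2973898) + A/(-3394798) = (1092 - 326*(-⅕))/(-2973898) + (5*√64226)/(-3394798) = (1092 + 326/5)*(-1/2973898) + (5*√64226)*(-1/3394798) = (5786/5)*(-1/2973898) - 5*√64226/3394798 = -2893/7434745 - 5*√64226/3394798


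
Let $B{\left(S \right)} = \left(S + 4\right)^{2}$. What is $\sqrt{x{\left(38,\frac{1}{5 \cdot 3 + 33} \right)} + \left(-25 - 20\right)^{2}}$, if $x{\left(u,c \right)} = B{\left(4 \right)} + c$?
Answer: $\frac{\sqrt{300819}}{12} \approx 45.706$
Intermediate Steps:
$B{\left(S \right)} = \left(4 + S\right)^{2}$
$x{\left(u,c \right)} = 64 + c$ ($x{\left(u,c \right)} = \left(4 + 4\right)^{2} + c = 8^{2} + c = 64 + c$)
$\sqrt{x{\left(38,\frac{1}{5 \cdot 3 + 33} \right)} + \left(-25 - 20\right)^{2}} = \sqrt{\left(64 + \frac{1}{5 \cdot 3 + 33}\right) + \left(-25 - 20\right)^{2}} = \sqrt{\left(64 + \frac{1}{15 + 33}\right) + \left(-45\right)^{2}} = \sqrt{\left(64 + \frac{1}{48}\right) + 2025} = \sqrt{\frac{3073}{48} + 2025} = \sqrt{\frac{100273}{48}} = \frac{\sqrt{300819}}{12}$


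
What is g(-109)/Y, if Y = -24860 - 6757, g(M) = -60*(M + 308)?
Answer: 3980/10539 ≈ 0.37765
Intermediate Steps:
g(M) = -18480 - 60*M (g(M) = -60*(308 + M) = -18480 - 60*M)
Y = -31617
g(-109)/Y = (-18480 - 60*(-109))/(-31617) = (-18480 + 6540)*(-1/31617) = -11940*(-1/31617) = 3980/10539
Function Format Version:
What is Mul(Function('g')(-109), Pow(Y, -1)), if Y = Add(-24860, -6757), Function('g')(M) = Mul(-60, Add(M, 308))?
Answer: Rational(3980, 10539) ≈ 0.37765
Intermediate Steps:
Function('g')(M) = Add(-18480, Mul(-60, M)) (Function('g')(M) = Mul(-60, Add(308, M)) = Add(-18480, Mul(-60, M)))
Y = -31617
Mul(Function('g')(-109), Pow(Y, -1)) = Mul(Add(-18480, Mul(-60, -109)), Pow(-31617, -1)) = Mul(Add(-18480, 6540), Rational(-1, 31617)) = Mul(-11940, Rational(-1, 31617)) = Rational(3980, 10539)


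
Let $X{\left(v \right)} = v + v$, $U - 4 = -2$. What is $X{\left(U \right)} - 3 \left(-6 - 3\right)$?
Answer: $31$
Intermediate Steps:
$U = 2$ ($U = 4 - 2 = 2$)
$X{\left(v \right)} = 2 v$
$X{\left(U \right)} - 3 \left(-6 - 3\right) = 2 \cdot 2 - 3 \left(-6 - 3\right) = 4 - 3 \left(-9\right) = 4 - -27 = 4 + 27 = 31$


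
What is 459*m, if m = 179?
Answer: 82161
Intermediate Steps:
459*m = 459*179 = 82161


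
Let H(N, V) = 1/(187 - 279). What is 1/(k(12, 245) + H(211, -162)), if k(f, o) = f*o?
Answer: 92/270479 ≈ 0.00034014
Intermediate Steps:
H(N, V) = -1/92 (H(N, V) = 1/(-92) = -1/92)
1/(k(12, 245) + H(211, -162)) = 1/(12*245 - 1/92) = 1/(2940 - 1/92) = 1/(270479/92) = 92/270479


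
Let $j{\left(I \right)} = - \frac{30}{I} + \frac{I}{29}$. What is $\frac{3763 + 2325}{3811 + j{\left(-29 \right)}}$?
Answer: $\frac{22069}{13815} \approx 1.5975$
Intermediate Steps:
$j{\left(I \right)} = - \frac{30}{I} + \frac{I}{29}$ ($j{\left(I \right)} = - \frac{30}{I} + I \frac{1}{29} = - \frac{30}{I} + \frac{I}{29}$)
$\frac{3763 + 2325}{3811 + j{\left(-29 \right)}} = \frac{3763 + 2325}{3811 + \left(- \frac{30}{-29} + \frac{1}{29} \left(-29\right)\right)} = \frac{6088}{3811 - - \frac{1}{29}} = \frac{6088}{3811 + \left(\frac{30}{29} - 1\right)} = \frac{6088}{3811 + \frac{1}{29}} = \frac{6088}{\frac{110520}{29}} = 6088 \cdot \frac{29}{110520} = \frac{22069}{13815}$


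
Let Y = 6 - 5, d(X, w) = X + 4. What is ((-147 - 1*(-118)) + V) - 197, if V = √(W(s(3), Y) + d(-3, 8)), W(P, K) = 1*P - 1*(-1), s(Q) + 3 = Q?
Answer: -226 + √2 ≈ -224.59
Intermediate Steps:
d(X, w) = 4 + X
s(Q) = -3 + Q
Y = 1
W(P, K) = 1 + P (W(P, K) = P + 1 = 1 + P)
V = √2 (V = √((1 + (-3 + 3)) + (4 - 3)) = √((1 + 0) + 1) = √(1 + 1) = √2 ≈ 1.4142)
((-147 - 1*(-118)) + V) - 197 = ((-147 - 1*(-118)) + √2) - 197 = ((-147 + 118) + √2) - 197 = (-29 + √2) - 197 = -226 + √2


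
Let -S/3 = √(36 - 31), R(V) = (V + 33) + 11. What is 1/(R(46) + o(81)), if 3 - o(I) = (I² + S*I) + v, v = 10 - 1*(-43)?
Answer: -6521/42228196 - 243*√5/42228196 ≈ -0.00016729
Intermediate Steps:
R(V) = 44 + V (R(V) = (33 + V) + 11 = 44 + V)
S = -3*√5 (S = -3*√(36 - 31) = -3*√5 ≈ -6.7082)
v = 53 (v = 10 + 43 = 53)
o(I) = -50 - I² + 3*I*√5 (o(I) = 3 - ((I² + (-3*√5)*I) + 53) = 3 - ((I² - 3*I*√5) + 53) = 3 - (53 + I² - 3*I*√5) = 3 + (-53 - I² + 3*I*√5) = -50 - I² + 3*I*√5)
1/(R(46) + o(81)) = 1/((44 + 46) + (-50 - 1*81² + 3*81*√5)) = 1/(90 + (-50 - 1*6561 + 243*√5)) = 1/(90 + (-50 - 6561 + 243*√5)) = 1/(90 + (-6611 + 243*√5)) = 1/(-6521 + 243*√5)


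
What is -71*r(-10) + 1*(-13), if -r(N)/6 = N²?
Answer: 42587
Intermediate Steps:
r(N) = -6*N²
-71*r(-10) + 1*(-13) = -(-426)*(-10)² + 1*(-13) = -(-426)*100 - 13 = -71*(-600) - 13 = 42600 - 13 = 42587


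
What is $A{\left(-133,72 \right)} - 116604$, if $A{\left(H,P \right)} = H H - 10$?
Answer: $-98925$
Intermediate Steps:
$A{\left(H,P \right)} = -10 + H^{2}$ ($A{\left(H,P \right)} = H^{2} - 10 = -10 + H^{2}$)
$A{\left(-133,72 \right)} - 116604 = \left(-10 + \left(-133\right)^{2}\right) - 116604 = \left(-10 + 17689\right) - 116604 = 17679 - 116604 = -98925$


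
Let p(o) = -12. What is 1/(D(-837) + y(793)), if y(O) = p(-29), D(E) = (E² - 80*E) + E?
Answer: 1/766680 ≈ 1.3043e-6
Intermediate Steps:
D(E) = E² - 79*E
y(O) = -12
1/(D(-837) + y(793)) = 1/(-837*(-79 - 837) - 12) = 1/(-837*(-916) - 12) = 1/(766692 - 12) = 1/766680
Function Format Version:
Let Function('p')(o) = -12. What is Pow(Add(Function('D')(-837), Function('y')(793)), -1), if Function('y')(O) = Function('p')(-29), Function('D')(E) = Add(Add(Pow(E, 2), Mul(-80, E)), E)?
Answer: Rational(1, 766680) ≈ 1.3043e-6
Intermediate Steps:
Function('D')(E) = Add(Pow(E, 2), Mul(-79, E))
Function('y')(O) = -12
Pow(Add(Function('D')(-837), Function('y')(793)), -1) = Pow(Add(Mul(-837, Add(-79, -837)), -12), -1) = Pow(Add(Mul(-837, -916), -12), -1) = Pow(Add(766692, -12), -1) = Pow(766680, -1) = Rational(1, 766680)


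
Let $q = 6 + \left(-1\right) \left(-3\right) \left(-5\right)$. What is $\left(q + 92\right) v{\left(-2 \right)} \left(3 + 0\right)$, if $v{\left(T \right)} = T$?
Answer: $-498$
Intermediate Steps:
$q = -9$ ($q = 6 + 3 \left(-5\right) = 6 - 15 = -9$)
$\left(q + 92\right) v{\left(-2 \right)} \left(3 + 0\right) = \left(-9 + 92\right) \left(- 2 \left(3 + 0\right)\right) = 83 \left(\left(-2\right) 3\right) = 83 \left(-6\right) = -498$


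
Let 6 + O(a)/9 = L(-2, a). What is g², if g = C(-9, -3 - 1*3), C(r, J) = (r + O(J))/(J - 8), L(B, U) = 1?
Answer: 729/49 ≈ 14.878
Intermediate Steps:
O(a) = -45 (O(a) = -54 + 9*1 = -54 + 9 = -45)
C(r, J) = (-45 + r)/(-8 + J) (C(r, J) = (r - 45)/(J - 8) = (-45 + r)/(-8 + J))
g = 27/7 (g = (-45 - 9)/(-8 + (-3 - 1*3)) = -54/(-8 + (-3 - 3)) = -54/(-8 - 6) = -54/(-14) = -1/14*(-54) = 27/7 ≈ 3.8571)
g² = (27/7)² = 729/49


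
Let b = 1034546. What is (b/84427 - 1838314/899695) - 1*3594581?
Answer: -273038384200296073/75958549765 ≈ -3.5946e+6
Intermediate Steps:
(b/84427 - 1838314/899695) - 1*3594581 = (1034546/84427 - 1838314/899695) - 1*3594581 = (1034546*(1/84427) - 1838314*1/899695) - 3594581 = (1034546/84427 - 1838314/899695) - 3594581 = 775572527392/75958549765 - 3594581 = -273038384200296073/75958549765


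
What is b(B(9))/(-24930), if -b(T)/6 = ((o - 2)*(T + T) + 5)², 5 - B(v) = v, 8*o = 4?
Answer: 289/4155 ≈ 0.069555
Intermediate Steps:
o = ½ (o = (⅛)*4 = ½ ≈ 0.50000)
B(v) = 5 - v
b(T) = -6*(5 - 3*T)² (b(T) = -6*((½ - 2)*(T + T) + 5)² = -6*(-3*T + 5)² = -6*(5 - 3*T)²)
b(B(9))/(-24930) = -6*(-5 + 3*(5 - 1*9))²/(-24930) = -6*(-5 + 3*(5 - 9))²*(-1/24930) = -6*(-5 + 3*(-4))²*(-1/24930) = -6*(-5 - 12)²*(-1/24930) = -6*(-17)²*(-1/24930) = -6*289*(-1/24930) = -1734*(-1/24930) = 289/4155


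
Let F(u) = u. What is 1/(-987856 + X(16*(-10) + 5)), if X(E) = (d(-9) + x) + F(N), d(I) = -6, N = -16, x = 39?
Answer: -1/987839 ≈ -1.0123e-6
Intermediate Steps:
X(E) = 17 (X(E) = (-6 + 39) - 16 = 33 - 16 = 17)
1/(-987856 + X(16*(-10) + 5)) = 1/(-987856 + 17) = 1/(-987839) = -1/987839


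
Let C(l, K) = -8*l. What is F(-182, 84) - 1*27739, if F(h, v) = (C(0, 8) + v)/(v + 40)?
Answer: -859888/31 ≈ -27738.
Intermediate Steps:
F(h, v) = v/(40 + v) (F(h, v) = (-8*0 + v)/(v + 40) = (0 + v)/(40 + v) = v/(40 + v))
F(-182, 84) - 1*27739 = 84/(40 + 84) - 1*27739 = 84/124 - 27739 = 84*(1/124) - 27739 = 21/31 - 27739 = -859888/31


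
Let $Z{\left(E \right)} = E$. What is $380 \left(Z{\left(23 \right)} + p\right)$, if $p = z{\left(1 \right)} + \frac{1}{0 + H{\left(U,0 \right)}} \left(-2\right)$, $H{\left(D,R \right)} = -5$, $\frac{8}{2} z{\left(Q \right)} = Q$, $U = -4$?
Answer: $8987$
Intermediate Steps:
$z{\left(Q \right)} = \frac{Q}{4}$
$p = \frac{13}{20}$ ($p = \frac{1}{4} \cdot 1 + \frac{1}{0 - 5} \left(-2\right) = \frac{1}{4} + \frac{1}{-5} \left(-2\right) = \frac{1}{4} - - \frac{2}{5} = \frac{1}{4} + \frac{2}{5} = \frac{13}{20} \approx 0.65$)
$380 \left(Z{\left(23 \right)} + p\right) = 380 \left(23 + \frac{13}{20}\right) = 380 \cdot \frac{473}{20} = 8987$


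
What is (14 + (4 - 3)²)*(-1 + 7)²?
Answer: 540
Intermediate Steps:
(14 + (4 - 3)²)*(-1 + 7)² = (14 + 1²)*6² = (14 + 1)*36 = 15*36 = 540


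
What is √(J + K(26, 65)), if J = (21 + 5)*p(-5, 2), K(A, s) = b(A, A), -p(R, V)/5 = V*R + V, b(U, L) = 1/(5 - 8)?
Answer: √9357/3 ≈ 32.244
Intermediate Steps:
b(U, L) = -⅓ (b(U, L) = 1/(-3) = -⅓)
p(R, V) = -5*V - 5*R*V (p(R, V) = -5*(V*R + V) = -5*(R*V + V) = -5*(V + R*V) = -5*V - 5*R*V)
K(A, s) = -⅓
J = 1040 (J = (21 + 5)*(-5*2*(1 - 5)) = 26*(-5*2*(-4)) = 26*40 = 1040)
√(J + K(26, 65)) = √(1040 - ⅓) = √(3119/3) = √9357/3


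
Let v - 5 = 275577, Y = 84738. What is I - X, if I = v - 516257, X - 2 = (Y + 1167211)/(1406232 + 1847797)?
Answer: -783171189582/3254029 ≈ -2.4068e+5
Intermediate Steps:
v = 275582 (v = 5 + 275577 = 275582)
X = 7760007/3254029 (X = 2 + (84738 + 1167211)/(1406232 + 1847797) = 2 + 1251949/3254029 = 7760007/3254029 ≈ 2.3847)
I = -240675 (I = 275582 - 516257 = -240675)
I - X = -240675 - 1*7760007/3254029 = -240675 - 7760007/3254029 = -783171189582/3254029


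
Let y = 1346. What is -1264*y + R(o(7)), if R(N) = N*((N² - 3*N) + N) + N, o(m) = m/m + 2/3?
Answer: -45936268/27 ≈ -1.7013e+6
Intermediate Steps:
o(m) = 5/3 (o(m) = 1 + 2*(⅓) = 1 + ⅔ = 5/3)
R(N) = N + N*(N² - 2*N) (R(N) = N*(N² - 2*N) + N = N + N*(N² - 2*N))
-1264*y + R(o(7)) = -1264*1346 + 5*(1 + (5/3)² - 2*5/3)/3 = -1701344 + 5*(1 + 25/9 - 10/3)/3 = -1701344 + (5/3)*(4/9) = -1701344 + 20/27 = -45936268/27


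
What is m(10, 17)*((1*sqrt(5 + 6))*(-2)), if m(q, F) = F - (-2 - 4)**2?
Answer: 38*sqrt(11) ≈ 126.03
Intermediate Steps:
m(q, F) = -36 + F (m(q, F) = F - 1*(-6)**2 = F - 1*36 = F - 36 = -36 + F)
m(10, 17)*((1*sqrt(5 + 6))*(-2)) = (-36 + 17)*((1*sqrt(5 + 6))*(-2)) = -19*1*sqrt(11)*(-2) = -19*sqrt(11)*(-2) = -(-38)*sqrt(11) = 38*sqrt(11)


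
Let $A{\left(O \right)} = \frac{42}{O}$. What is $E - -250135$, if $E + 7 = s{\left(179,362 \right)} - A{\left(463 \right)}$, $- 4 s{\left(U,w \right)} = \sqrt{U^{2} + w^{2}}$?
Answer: $\frac{115809222}{463} - \frac{13 \sqrt{965}}{4} \approx 2.5003 \cdot 10^{5}$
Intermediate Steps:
$s{\left(U,w \right)} = - \frac{\sqrt{U^{2} + w^{2}}}{4}$
$E = - \frac{3283}{463} - \frac{13 \sqrt{965}}{4}$ ($E = -7 - \left(\frac{42}{463} + \frac{\sqrt{179^{2} + 362^{2}}}{4}\right) = -7 - \left(\frac{42}{463} + \frac{\sqrt{32041 + 131044}}{4}\right) = -7 - \left(\frac{42}{463} + \frac{\sqrt{163085}}{4}\right) = -7 - \left(\frac{42}{463} + \frac{13 \sqrt{965}}{4}\right) = - \frac{3283}{463} - \frac{13 \sqrt{965}}{4} \approx -108.05$)
$E - -250135 = \left(- \frac{3283}{463} - \frac{13 \sqrt{965}}{4}\right) - -250135 = \left(- \frac{3283}{463} - \frac{13 \sqrt{965}}{4}\right) + 250135 = \frac{115809222}{463} - \frac{13 \sqrt{965}}{4}$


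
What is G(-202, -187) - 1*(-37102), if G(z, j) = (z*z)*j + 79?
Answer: -7593167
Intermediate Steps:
G(z, j) = 79 + j*z**2 (G(z, j) = z**2*j + 79 = j*z**2 + 79 = 79 + j*z**2)
G(-202, -187) - 1*(-37102) = (79 - 187*(-202)**2) - 1*(-37102) = (79 - 187*40804) + 37102 = (79 - 7630348) + 37102 = -7630269 + 37102 = -7593167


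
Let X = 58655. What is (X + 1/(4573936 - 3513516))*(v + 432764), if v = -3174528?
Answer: -42633700274564541/265105 ≈ -1.6082e+11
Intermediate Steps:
(X + 1/(4573936 - 3513516))*(v + 432764) = (58655 + 1/(4573936 - 3513516))*(-3174528 + 432764) = (58655 + 1/1060420)*(-2741764) = (62198935101/1060420)*(-2741764) = -42633700274564541/265105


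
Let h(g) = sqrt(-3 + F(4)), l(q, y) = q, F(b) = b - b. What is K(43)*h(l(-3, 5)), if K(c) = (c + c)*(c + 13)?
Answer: 4816*I*sqrt(3) ≈ 8341.6*I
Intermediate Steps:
F(b) = 0
K(c) = 2*c*(13 + c) (K(c) = (2*c)*(13 + c) = 2*c*(13 + c))
h(g) = I*sqrt(3) (h(g) = sqrt(-3 + 0) = sqrt(-3) = I*sqrt(3))
K(43)*h(l(-3, 5)) = (2*43*(13 + 43))*(I*sqrt(3)) = (2*43*56)*(I*sqrt(3)) = 4816*(I*sqrt(3)) = 4816*I*sqrt(3)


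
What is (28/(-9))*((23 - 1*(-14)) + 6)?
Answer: -1204/9 ≈ -133.78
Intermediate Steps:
(28/(-9))*((23 - 1*(-14)) + 6) = (28*(-⅑))*((23 + 14) + 6) = -28*(37 + 6)/9 = -28/9*43 = -1204/9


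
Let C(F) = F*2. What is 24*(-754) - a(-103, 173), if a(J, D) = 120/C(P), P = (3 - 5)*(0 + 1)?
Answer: -18066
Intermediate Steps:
P = -2 (P = -2*1 = -2)
C(F) = 2*F
a(J, D) = -30 (a(J, D) = 120/((2*(-2))) = 120/(-4) = 120*(-¼) = -30)
24*(-754) - a(-103, 173) = 24*(-754) - 1*(-30) = -18096 + 30 = -18066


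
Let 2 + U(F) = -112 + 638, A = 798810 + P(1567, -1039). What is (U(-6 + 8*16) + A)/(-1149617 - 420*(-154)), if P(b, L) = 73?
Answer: -114201/154991 ≈ -0.73682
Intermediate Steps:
A = 798883 (A = 798810 + 73 = 798883)
U(F) = 524 (U(F) = -2 + (-112 + 638) = -2 + 526 = 524)
(U(-6 + 8*16) + A)/(-1149617 - 420*(-154)) = (524 + 798883)/(-1149617 - 420*(-154)) = 799407/(-1149617 + 64680) = 799407/(-1084937) = 799407*(-1/1084937) = -114201/154991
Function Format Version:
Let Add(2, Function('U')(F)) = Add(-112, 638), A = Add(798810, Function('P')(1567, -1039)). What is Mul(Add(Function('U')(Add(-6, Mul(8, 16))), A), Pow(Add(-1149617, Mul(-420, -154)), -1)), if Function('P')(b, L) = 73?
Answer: Rational(-114201, 154991) ≈ -0.73682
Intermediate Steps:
A = 798883 (A = Add(798810, 73) = 798883)
Function('U')(F) = 524 (Function('U')(F) = Add(-2, Add(-112, 638)) = Add(-2, 526) = 524)
Mul(Add(Function('U')(Add(-6, Mul(8, 16))), A), Pow(Add(-1149617, Mul(-420, -154)), -1)) = Mul(Add(524, 798883), Pow(Add(-1149617, Mul(-420, -154)), -1)) = Mul(799407, Pow(Add(-1149617, 64680), -1)) = Mul(799407, Pow(-1084937, -1)) = Mul(799407, Rational(-1, 1084937)) = Rational(-114201, 154991)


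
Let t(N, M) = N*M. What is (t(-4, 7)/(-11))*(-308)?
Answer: -784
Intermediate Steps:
t(N, M) = M*N
(t(-4, 7)/(-11))*(-308) = ((7*(-4))/(-11))*(-308) = -28*(-1/11)*(-308) = (28/11)*(-308) = -784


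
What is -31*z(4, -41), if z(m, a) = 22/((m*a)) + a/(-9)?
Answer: -101153/738 ≈ -137.06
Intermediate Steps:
z(m, a) = -a/9 + 22/(a*m) (z(m, a) = 22/((a*m)) + a*(-⅑) = 22*(1/(a*m)) - a/9 = 22/(a*m) - a/9 = -a/9 + 22/(a*m))
-31*z(4, -41) = -31*(-⅑*(-41) + 22/(-41*4)) = -31*(41/9 + 22*(-1/41)*(¼)) = -31*(41/9 - 11/82) = -31*3263/738 = -101153/738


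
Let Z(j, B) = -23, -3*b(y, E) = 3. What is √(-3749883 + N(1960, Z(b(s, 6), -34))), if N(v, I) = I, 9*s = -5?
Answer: I*√3749906 ≈ 1936.5*I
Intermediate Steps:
s = -5/9 (s = (⅑)*(-5) = -5/9 ≈ -0.55556)
b(y, E) = -1 (b(y, E) = -⅓*3 = -1)
√(-3749883 + N(1960, Z(b(s, 6), -34))) = √(-3749883 - 23) = √(-3749906) = I*√3749906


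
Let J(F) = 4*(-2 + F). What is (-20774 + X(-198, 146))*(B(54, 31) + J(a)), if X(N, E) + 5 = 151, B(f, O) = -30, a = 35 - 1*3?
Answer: -1856520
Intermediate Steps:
a = 32 (a = 35 - 3 = 32)
X(N, E) = 146 (X(N, E) = -5 + 151 = 146)
J(F) = -8 + 4*F
(-20774 + X(-198, 146))*(B(54, 31) + J(a)) = (-20774 + 146)*(-30 + (-8 + 4*32)) = -20628*(-30 + (-8 + 128)) = -20628*(-30 + 120) = -20628*90 = -1856520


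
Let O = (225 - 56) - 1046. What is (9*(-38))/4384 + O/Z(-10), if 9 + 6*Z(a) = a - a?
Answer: 3844255/6576 ≈ 584.59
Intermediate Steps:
Z(a) = -3/2 (Z(a) = -3/2 + (a - a)/6 = -3/2 + (⅙)*0 = -3/2 + 0 = -3/2)
O = -877 (O = 169 - 1046 = -877)
(9*(-38))/4384 + O/Z(-10) = (9*(-38))/4384 - 877/(-3/2) = -342*1/4384 - 877*(-⅔) = -171/2192 + 1754/3 = 3844255/6576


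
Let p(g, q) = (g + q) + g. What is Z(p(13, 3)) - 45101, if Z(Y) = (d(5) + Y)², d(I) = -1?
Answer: -44317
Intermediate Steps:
p(g, q) = q + 2*g
Z(Y) = (-1 + Y)²
Z(p(13, 3)) - 45101 = (-1 + (3 + 2*13))² - 45101 = (-1 + (3 + 26))² - 45101 = (-1 + 29)² - 45101 = 28² - 45101 = 784 - 45101 = -44317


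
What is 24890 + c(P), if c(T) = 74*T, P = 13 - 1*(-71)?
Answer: 31106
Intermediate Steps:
P = 84 (P = 13 + 71 = 84)
24890 + c(P) = 24890 + 74*84 = 24890 + 6216 = 31106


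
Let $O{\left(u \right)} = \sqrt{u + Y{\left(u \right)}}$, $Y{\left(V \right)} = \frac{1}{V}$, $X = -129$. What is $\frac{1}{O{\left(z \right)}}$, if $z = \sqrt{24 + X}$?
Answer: $- \frac{\sqrt{26} \sqrt[4]{105} i^{\frac{3}{2}}}{52} \approx 0.22196 - 0.22196 i$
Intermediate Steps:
$z = i \sqrt{105}$ ($z = \sqrt{24 - 129} = \sqrt{-105} = i \sqrt{105} \approx 10.247 i$)
$O{\left(u \right)} = \sqrt{u + \frac{1}{u}}$
$\frac{1}{O{\left(z \right)}} = \frac{1}{\sqrt{i \sqrt{105} + \frac{1}{i \sqrt{105}}}} = \frac{1}{\sqrt{i \sqrt{105} - \frac{i \sqrt{105}}{105}}} = \frac{1}{\sqrt{\frac{104 i \sqrt{105}}{105}}} = \frac{1}{\frac{2}{105} \sqrt{26} \cdot 105^{\frac{3}{4}} \sqrt{i}} = - \frac{\sqrt{26} \sqrt[4]{105} i^{\frac{3}{2}}}{52}$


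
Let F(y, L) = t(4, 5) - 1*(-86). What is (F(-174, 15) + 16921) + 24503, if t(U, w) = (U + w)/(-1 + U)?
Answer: 41513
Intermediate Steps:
t(U, w) = (U + w)/(-1 + U)
F(y, L) = 89 (F(y, L) = (4 + 5)/(-1 + 4) - 1*(-86) = 9/3 + 86 = (1/3)*9 + 86 = 3 + 86 = 89)
(F(-174, 15) + 16921) + 24503 = (89 + 16921) + 24503 = 17010 + 24503 = 41513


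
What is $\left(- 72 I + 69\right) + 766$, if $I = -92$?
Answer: $7459$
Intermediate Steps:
$\left(- 72 I + 69\right) + 766 = \left(\left(-72\right) \left(-92\right) + 69\right) + 766 = \left(6624 + 69\right) + 766 = 6693 + 766 = 7459$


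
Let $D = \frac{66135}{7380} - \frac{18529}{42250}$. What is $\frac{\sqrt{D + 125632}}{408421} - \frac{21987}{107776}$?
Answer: $- \frac{21987}{107776} + \frac{\sqrt{803094536004465}}{32653258950} \approx -0.20314$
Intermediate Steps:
$D = \frac{88581991}{10393500}$ ($D = 66135 \cdot \frac{1}{7380} - \frac{18529}{42250} = \frac{4409}{492} - \frac{18529}{42250} = \frac{88581991}{10393500} \approx 8.5228$)
$\frac{\sqrt{D + 125632}}{408421} - \frac{21987}{107776} = \frac{\sqrt{\frac{88581991}{10393500} + 125632}}{408421} - \frac{21987}{107776} = \sqrt{\frac{1305844773991}{10393500}} \cdot \frac{1}{408421} - \frac{21987}{107776} = \frac{\sqrt{803094536004465}}{79950} \cdot \frac{1}{408421} - \frac{21987}{107776} = \frac{\sqrt{803094536004465}}{32653258950} - \frac{21987}{107776} = - \frac{21987}{107776} + \frac{\sqrt{803094536004465}}{32653258950}$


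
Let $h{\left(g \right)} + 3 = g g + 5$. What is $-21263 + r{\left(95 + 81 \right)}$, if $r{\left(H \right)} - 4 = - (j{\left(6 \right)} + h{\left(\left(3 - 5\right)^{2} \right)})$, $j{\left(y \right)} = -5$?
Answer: $-21272$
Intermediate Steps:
$h{\left(g \right)} = 2 + g^{2}$ ($h{\left(g \right)} = -3 + \left(g g + 5\right) = -3 + \left(g^{2} + 5\right) = -3 + \left(5 + g^{2}\right) = 2 + g^{2}$)
$r{\left(H \right)} = -9$ ($r{\left(H \right)} = 4 - \left(-5 + \left(2 + \left(\left(3 - 5\right)^{2}\right)^{2}\right)\right) = 4 - \left(-5 + \left(2 + \left(\left(-2\right)^{2}\right)^{2}\right)\right) = 4 - \left(-5 + \left(2 + 4^{2}\right)\right) = 4 - \left(-5 + \left(2 + 16\right)\right) = 4 - \left(-5 + 18\right) = 4 - 13 = -9$)
$-21263 + r{\left(95 + 81 \right)} = -21263 - 9 = -21272$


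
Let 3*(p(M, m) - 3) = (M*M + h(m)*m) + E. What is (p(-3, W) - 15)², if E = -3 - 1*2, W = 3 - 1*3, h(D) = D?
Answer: 1024/9 ≈ 113.78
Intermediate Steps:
W = 0 (W = 3 - 3 = 0)
E = -5 (E = -3 - 2 = -5)
p(M, m) = 4/3 + M²/3 + m²/3 (p(M, m) = 3 + ((M*M + m*m) - 5)/3 = 3 + ((M² + m²) - 5)/3 = 3 + (-5 + M² + m²)/3 = 3 + (-5/3 + M²/3 + m²/3) = 4/3 + M²/3 + m²/3)
(p(-3, W) - 15)² = ((4/3 + (⅓)*(-3)² + (⅓)*0²) - 15)² = ((4/3 + (⅓)*9 + (⅓)*0) - 15)² = ((4/3 + 3 + 0) - 15)² = (13/3 - 15)² = (-32/3)² = 1024/9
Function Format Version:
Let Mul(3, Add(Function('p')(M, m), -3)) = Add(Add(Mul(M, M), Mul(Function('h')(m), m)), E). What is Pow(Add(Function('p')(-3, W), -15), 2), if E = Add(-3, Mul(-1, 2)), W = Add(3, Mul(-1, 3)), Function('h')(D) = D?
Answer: Rational(1024, 9) ≈ 113.78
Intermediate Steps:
W = 0 (W = Add(3, -3) = 0)
E = -5 (E = Add(-3, -2) = -5)
Function('p')(M, m) = Add(Rational(4, 3), Mul(Rational(1, 3), Pow(M, 2)), Mul(Rational(1, 3), Pow(m, 2))) (Function('p')(M, m) = Add(3, Mul(Rational(1, 3), Add(Add(Mul(M, M), Mul(m, m)), -5))) = Add(3, Mul(Rational(1, 3), Add(Add(Pow(M, 2), Pow(m, 2)), -5))) = Add(3, Mul(Rational(1, 3), Add(-5, Pow(M, 2), Pow(m, 2)))) = Add(3, Add(Rational(-5, 3), Mul(Rational(1, 3), Pow(M, 2)), Mul(Rational(1, 3), Pow(m, 2)))) = Add(Rational(4, 3), Mul(Rational(1, 3), Pow(M, 2)), Mul(Rational(1, 3), Pow(m, 2))))
Pow(Add(Function('p')(-3, W), -15), 2) = Pow(Add(Add(Rational(4, 3), Mul(Rational(1, 3), Pow(-3, 2)), Mul(Rational(1, 3), Pow(0, 2))), -15), 2) = Pow(Add(Add(Rational(4, 3), Mul(Rational(1, 3), 9), Mul(Rational(1, 3), 0)), -15), 2) = Pow(Add(Add(Rational(4, 3), 3, 0), -15), 2) = Pow(Add(Rational(13, 3), -15), 2) = Pow(Rational(-32, 3), 2) = Rational(1024, 9)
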